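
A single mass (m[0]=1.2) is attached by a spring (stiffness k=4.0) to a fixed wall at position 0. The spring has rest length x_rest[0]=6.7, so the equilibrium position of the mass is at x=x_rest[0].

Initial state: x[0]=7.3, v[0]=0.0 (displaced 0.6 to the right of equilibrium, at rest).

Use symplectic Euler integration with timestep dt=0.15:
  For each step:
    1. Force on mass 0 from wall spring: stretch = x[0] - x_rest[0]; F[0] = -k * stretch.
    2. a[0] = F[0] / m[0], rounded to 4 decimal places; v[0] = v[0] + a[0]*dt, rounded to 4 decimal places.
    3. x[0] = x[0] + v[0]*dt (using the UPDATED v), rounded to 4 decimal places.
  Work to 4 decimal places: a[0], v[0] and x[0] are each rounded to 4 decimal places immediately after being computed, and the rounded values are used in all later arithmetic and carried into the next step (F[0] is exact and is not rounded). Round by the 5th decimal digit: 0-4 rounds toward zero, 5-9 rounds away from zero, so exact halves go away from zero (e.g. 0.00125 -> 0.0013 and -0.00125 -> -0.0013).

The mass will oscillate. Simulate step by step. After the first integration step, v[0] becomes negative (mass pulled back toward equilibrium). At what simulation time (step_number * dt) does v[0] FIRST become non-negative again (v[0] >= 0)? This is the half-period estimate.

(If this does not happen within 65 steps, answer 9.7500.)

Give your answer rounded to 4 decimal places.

Answer: 1.8000

Derivation:
Step 0: x=[7.3000] v=[0.0000]
Step 1: x=[7.2550] v=[-0.3000]
Step 2: x=[7.1684] v=[-0.5775]
Step 3: x=[7.0466] v=[-0.8117]
Step 4: x=[6.8989] v=[-0.9850]
Step 5: x=[6.7362] v=[-1.0845]
Step 6: x=[6.5708] v=[-1.1026]
Step 7: x=[6.4151] v=[-1.0380]
Step 8: x=[6.2808] v=[-0.8955]
Step 9: x=[6.1779] v=[-0.6859]
Step 10: x=[6.1142] v=[-0.4249]
Step 11: x=[6.0944] v=[-0.1320]
Step 12: x=[6.1200] v=[0.1708]
First v>=0 after going negative at step 12, time=1.8000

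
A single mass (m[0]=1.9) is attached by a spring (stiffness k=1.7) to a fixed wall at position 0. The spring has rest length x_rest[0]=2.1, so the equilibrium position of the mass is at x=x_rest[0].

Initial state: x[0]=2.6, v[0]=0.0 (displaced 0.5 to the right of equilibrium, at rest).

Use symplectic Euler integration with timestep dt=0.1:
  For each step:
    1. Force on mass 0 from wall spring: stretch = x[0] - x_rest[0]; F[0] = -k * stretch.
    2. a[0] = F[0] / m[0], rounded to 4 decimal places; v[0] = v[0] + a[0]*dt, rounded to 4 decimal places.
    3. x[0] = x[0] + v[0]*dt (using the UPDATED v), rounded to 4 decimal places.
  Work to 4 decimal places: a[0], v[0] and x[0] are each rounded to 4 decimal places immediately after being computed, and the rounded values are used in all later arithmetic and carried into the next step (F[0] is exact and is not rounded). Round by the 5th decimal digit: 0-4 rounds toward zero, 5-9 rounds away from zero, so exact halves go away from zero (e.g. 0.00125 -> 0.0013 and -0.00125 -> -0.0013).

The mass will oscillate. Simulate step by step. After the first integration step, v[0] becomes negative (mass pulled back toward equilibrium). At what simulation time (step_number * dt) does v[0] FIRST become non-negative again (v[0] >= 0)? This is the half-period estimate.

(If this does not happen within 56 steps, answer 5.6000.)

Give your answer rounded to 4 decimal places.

Answer: 3.4000

Derivation:
Step 0: x=[2.6000] v=[0.0000]
Step 1: x=[2.5955] v=[-0.0447]
Step 2: x=[2.5866] v=[-0.0890]
Step 3: x=[2.5734] v=[-0.1325]
Step 4: x=[2.5559] v=[-0.1749]
Step 5: x=[2.5343] v=[-0.2157]
Step 6: x=[2.5088] v=[-0.2546]
Step 7: x=[2.4797] v=[-0.2912]
Step 8: x=[2.4472] v=[-0.3252]
Step 9: x=[2.4116] v=[-0.3563]
Step 10: x=[2.3732] v=[-0.3842]
Step 11: x=[2.3323] v=[-0.4086]
Step 12: x=[2.2894] v=[-0.4294]
Step 13: x=[2.2448] v=[-0.4464]
Step 14: x=[2.1989] v=[-0.4594]
Step 15: x=[2.1521] v=[-0.4683]
Step 16: x=[2.1048] v=[-0.4730]
Step 17: x=[2.0575] v=[-0.4734]
Step 18: x=[2.0105] v=[-0.4696]
Step 19: x=[1.9643] v=[-0.4616]
Step 20: x=[1.9194] v=[-0.4495]
Step 21: x=[1.8761] v=[-0.4333]
Step 22: x=[1.8348] v=[-0.4133]
Step 23: x=[1.7958] v=[-0.3896]
Step 24: x=[1.7596] v=[-0.3624]
Step 25: x=[1.7264] v=[-0.3319]
Step 26: x=[1.6966] v=[-0.2985]
Step 27: x=[1.6704] v=[-0.2624]
Step 28: x=[1.6480] v=[-0.2240]
Step 29: x=[1.6296] v=[-0.1836]
Step 30: x=[1.6155] v=[-0.1415]
Step 31: x=[1.6057] v=[-0.0982]
Step 32: x=[1.6003] v=[-0.0540]
Step 33: x=[1.5994] v=[-0.0093]
Step 34: x=[1.6030] v=[0.0355]
First v>=0 after going negative at step 34, time=3.4000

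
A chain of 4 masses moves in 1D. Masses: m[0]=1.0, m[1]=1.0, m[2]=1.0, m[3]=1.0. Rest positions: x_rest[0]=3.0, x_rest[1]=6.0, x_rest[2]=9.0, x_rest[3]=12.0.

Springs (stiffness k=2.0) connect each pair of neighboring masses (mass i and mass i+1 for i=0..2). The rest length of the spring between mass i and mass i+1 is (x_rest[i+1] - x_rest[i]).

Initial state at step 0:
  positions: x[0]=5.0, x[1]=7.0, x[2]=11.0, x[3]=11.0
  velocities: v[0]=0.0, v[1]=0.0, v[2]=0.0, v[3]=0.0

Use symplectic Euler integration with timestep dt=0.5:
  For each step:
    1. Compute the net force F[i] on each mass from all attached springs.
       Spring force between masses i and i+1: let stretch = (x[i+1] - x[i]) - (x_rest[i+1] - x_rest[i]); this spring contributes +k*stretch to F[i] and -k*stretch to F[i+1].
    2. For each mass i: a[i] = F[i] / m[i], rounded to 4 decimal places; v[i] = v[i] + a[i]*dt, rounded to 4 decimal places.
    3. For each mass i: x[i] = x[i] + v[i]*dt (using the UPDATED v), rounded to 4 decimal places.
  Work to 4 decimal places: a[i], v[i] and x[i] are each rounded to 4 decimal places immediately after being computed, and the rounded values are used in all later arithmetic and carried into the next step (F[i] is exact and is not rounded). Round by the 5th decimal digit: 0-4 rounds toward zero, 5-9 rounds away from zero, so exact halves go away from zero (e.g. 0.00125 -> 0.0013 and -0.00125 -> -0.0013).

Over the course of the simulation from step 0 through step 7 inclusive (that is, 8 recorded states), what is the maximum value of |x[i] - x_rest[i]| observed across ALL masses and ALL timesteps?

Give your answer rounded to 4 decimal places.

Answer: 2.6250

Derivation:
Step 0: x=[5.0000 7.0000 11.0000 11.0000] v=[0.0000 0.0000 0.0000 0.0000]
Step 1: x=[4.5000 8.0000 9.0000 12.5000] v=[-1.0000 2.0000 -4.0000 3.0000]
Step 2: x=[4.2500 7.7500 8.2500 13.7500] v=[-0.5000 -0.5000 -1.5000 2.5000]
Step 3: x=[4.2500 6.0000 10.0000 13.7500] v=[0.0000 -3.5000 3.5000 0.0000]
Step 4: x=[3.6250 5.3750 11.6250 13.3750] v=[-1.2500 -1.2500 3.2500 -0.7500]
Step 5: x=[2.3750 7.0000 11.0000 13.6250] v=[-2.5000 3.2500 -1.2500 0.5000]
Step 6: x=[1.9375 8.3125 9.6875 14.0625] v=[-0.8750 2.6250 -2.6250 0.8750]
Step 7: x=[3.1875 7.1250 9.8750 13.8125] v=[2.5000 -2.3750 0.3750 -0.5000]
Max displacement = 2.6250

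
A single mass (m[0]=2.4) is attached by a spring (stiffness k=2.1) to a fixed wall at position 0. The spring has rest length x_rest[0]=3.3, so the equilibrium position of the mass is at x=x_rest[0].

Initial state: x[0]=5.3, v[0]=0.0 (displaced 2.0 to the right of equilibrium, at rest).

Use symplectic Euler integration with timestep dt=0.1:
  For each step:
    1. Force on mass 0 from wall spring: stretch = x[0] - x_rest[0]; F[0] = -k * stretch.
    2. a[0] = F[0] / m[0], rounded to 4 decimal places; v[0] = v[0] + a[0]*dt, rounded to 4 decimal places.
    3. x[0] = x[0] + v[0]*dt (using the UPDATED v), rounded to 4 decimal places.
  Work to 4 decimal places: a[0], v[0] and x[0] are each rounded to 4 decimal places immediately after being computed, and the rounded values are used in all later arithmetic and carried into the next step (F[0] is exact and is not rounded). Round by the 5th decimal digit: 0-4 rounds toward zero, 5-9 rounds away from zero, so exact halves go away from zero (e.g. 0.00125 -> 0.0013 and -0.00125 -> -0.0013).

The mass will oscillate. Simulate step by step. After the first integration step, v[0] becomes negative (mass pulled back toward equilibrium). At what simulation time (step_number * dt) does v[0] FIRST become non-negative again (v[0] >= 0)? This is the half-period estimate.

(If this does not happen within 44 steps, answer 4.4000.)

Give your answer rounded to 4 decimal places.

Answer: 3.4000

Derivation:
Step 0: x=[5.3000] v=[0.0000]
Step 1: x=[5.2825] v=[-0.1750]
Step 2: x=[5.2477] v=[-0.3485]
Step 3: x=[5.1958] v=[-0.5189]
Step 4: x=[5.1273] v=[-0.6848]
Step 5: x=[5.0428] v=[-0.8447]
Step 6: x=[4.9431] v=[-0.9972]
Step 7: x=[4.8290] v=[-1.1410]
Step 8: x=[4.7015] v=[-1.2748]
Step 9: x=[4.5618] v=[-1.3974]
Step 10: x=[4.4110] v=[-1.5078]
Step 11: x=[4.2505] v=[-1.6050]
Step 12: x=[4.0817] v=[-1.6882]
Step 13: x=[3.9060] v=[-1.7566]
Step 14: x=[3.7250] v=[-1.8096]
Step 15: x=[3.5403] v=[-1.8468]
Step 16: x=[3.3535] v=[-1.8678]
Step 17: x=[3.1663] v=[-1.8725]
Step 18: x=[2.9802] v=[-1.8608]
Step 19: x=[2.7969] v=[-1.8328]
Step 20: x=[2.6180] v=[-1.7888]
Step 21: x=[2.4451] v=[-1.7291]
Step 22: x=[2.2797] v=[-1.6543]
Step 23: x=[2.1232] v=[-1.5650]
Step 24: x=[1.9770] v=[-1.4620]
Step 25: x=[1.8424] v=[-1.3462]
Step 26: x=[1.7205] v=[-1.2187]
Step 27: x=[1.6125] v=[-1.0805]
Step 28: x=[1.5192] v=[-0.9328]
Step 29: x=[1.4415] v=[-0.7770]
Step 30: x=[1.3801] v=[-0.6144]
Step 31: x=[1.3355] v=[-0.4464]
Step 32: x=[1.3081] v=[-0.2745]
Step 33: x=[1.2981] v=[-0.1002]
Step 34: x=[1.3056] v=[0.0750]
First v>=0 after going negative at step 34, time=3.4000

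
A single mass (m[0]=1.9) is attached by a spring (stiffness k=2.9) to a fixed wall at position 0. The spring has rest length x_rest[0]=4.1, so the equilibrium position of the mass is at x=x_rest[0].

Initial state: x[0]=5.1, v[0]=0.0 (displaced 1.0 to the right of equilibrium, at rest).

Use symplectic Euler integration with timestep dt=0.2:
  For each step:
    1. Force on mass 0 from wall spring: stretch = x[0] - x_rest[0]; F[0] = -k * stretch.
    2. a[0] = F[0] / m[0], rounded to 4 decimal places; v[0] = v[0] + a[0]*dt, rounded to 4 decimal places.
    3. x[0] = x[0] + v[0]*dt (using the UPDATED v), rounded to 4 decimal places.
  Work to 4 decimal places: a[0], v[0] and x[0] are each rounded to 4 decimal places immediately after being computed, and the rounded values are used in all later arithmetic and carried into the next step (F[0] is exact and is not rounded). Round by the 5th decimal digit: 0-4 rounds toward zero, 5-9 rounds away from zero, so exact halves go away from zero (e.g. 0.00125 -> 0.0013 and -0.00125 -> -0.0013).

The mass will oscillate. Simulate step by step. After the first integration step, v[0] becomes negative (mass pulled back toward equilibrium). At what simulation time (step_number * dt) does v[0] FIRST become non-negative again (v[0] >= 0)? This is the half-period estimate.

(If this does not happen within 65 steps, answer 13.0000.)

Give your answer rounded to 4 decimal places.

Step 0: x=[5.1000] v=[0.0000]
Step 1: x=[5.0389] v=[-0.3053]
Step 2: x=[4.9205] v=[-0.5919]
Step 3: x=[4.7520] v=[-0.8424]
Step 4: x=[4.5437] v=[-1.0414]
Step 5: x=[4.3083] v=[-1.1768]
Step 6: x=[4.0602] v=[-1.2404]
Step 7: x=[3.8145] v=[-1.2283]
Step 8: x=[3.5863] v=[-1.1411]
Step 9: x=[3.3894] v=[-0.9843]
Step 10: x=[3.2359] v=[-0.7674]
Step 11: x=[3.1352] v=[-0.5036]
Step 12: x=[3.0934] v=[-0.2091]
Step 13: x=[3.1130] v=[0.0982]
First v>=0 after going negative at step 13, time=2.6000

Answer: 2.6000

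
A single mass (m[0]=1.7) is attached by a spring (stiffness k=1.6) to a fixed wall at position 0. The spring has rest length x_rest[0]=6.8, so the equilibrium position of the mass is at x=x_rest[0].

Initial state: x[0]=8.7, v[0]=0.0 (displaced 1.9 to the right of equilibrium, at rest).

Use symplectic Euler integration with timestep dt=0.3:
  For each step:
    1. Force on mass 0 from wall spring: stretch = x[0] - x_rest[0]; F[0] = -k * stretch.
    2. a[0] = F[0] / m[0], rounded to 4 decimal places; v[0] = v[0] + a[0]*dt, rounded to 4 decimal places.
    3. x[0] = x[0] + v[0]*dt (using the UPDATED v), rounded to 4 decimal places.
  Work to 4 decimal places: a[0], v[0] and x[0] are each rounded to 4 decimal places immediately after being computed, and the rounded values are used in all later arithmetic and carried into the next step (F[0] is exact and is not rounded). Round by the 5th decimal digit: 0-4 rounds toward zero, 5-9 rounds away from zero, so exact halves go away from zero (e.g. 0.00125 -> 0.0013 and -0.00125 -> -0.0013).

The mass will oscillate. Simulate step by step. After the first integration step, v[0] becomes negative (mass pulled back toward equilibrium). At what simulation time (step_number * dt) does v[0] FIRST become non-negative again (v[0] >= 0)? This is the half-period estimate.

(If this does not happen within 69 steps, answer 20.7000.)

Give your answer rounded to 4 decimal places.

Answer: 3.3000

Derivation:
Step 0: x=[8.7000] v=[0.0000]
Step 1: x=[8.5391] v=[-0.5365]
Step 2: x=[8.2309] v=[-1.0275]
Step 3: x=[7.8015] v=[-1.4315]
Step 4: x=[7.2872] v=[-1.7143]
Step 5: x=[6.7316] v=[-1.8519]
Step 6: x=[6.1818] v=[-1.8326]
Step 7: x=[5.6844] v=[-1.6581]
Step 8: x=[5.2815] v=[-1.3431]
Step 9: x=[5.0072] v=[-0.9143]
Step 10: x=[4.8848] v=[-0.4081]
Step 11: x=[4.9246] v=[0.1327]
First v>=0 after going negative at step 11, time=3.3000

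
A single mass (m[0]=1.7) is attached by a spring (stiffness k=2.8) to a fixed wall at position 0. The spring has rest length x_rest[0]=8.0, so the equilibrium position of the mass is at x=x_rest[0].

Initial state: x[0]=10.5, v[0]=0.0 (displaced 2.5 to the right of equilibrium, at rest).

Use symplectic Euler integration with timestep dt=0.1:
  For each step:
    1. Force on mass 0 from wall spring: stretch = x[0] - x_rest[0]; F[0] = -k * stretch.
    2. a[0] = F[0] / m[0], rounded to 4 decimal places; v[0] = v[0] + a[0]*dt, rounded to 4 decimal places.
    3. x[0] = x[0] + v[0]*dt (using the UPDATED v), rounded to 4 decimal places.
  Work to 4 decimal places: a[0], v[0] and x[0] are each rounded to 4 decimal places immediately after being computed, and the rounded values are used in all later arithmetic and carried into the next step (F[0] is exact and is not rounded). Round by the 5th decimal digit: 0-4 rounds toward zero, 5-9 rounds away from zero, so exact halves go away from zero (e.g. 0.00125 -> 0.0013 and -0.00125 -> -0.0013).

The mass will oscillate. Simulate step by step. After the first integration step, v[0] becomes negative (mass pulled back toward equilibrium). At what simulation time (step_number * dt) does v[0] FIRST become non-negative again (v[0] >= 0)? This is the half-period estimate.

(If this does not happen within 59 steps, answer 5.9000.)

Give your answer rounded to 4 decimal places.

Step 0: x=[10.5000] v=[0.0000]
Step 1: x=[10.4588] v=[-0.4118]
Step 2: x=[10.3771] v=[-0.8168]
Step 3: x=[10.2563] v=[-1.2083]
Step 4: x=[10.0983] v=[-1.5799]
Step 5: x=[9.9058] v=[-1.9255]
Step 6: x=[9.6819] v=[-2.2394]
Step 7: x=[9.4303] v=[-2.5164]
Step 8: x=[9.1551] v=[-2.7520]
Step 9: x=[8.8609] v=[-2.9423]
Step 10: x=[8.5525] v=[-3.0841]
Step 11: x=[8.2350] v=[-3.1751]
Step 12: x=[7.9136] v=[-3.2138]
Step 13: x=[7.5936] v=[-3.1996]
Step 14: x=[7.2803] v=[-3.1327]
Step 15: x=[6.9789] v=[-3.0142]
Step 16: x=[6.6943] v=[-2.8460]
Step 17: x=[6.4312] v=[-2.6309]
Step 18: x=[6.1940] v=[-2.3725]
Step 19: x=[5.9865] v=[-2.0750]
Step 20: x=[5.8122] v=[-1.7434]
Step 21: x=[5.6739] v=[-1.3831]
Step 22: x=[5.5739] v=[-1.0000]
Step 23: x=[5.5139] v=[-0.6004]
Step 24: x=[5.4948] v=[-0.1909]
Step 25: x=[5.5170] v=[0.2217]
First v>=0 after going negative at step 25, time=2.5000

Answer: 2.5000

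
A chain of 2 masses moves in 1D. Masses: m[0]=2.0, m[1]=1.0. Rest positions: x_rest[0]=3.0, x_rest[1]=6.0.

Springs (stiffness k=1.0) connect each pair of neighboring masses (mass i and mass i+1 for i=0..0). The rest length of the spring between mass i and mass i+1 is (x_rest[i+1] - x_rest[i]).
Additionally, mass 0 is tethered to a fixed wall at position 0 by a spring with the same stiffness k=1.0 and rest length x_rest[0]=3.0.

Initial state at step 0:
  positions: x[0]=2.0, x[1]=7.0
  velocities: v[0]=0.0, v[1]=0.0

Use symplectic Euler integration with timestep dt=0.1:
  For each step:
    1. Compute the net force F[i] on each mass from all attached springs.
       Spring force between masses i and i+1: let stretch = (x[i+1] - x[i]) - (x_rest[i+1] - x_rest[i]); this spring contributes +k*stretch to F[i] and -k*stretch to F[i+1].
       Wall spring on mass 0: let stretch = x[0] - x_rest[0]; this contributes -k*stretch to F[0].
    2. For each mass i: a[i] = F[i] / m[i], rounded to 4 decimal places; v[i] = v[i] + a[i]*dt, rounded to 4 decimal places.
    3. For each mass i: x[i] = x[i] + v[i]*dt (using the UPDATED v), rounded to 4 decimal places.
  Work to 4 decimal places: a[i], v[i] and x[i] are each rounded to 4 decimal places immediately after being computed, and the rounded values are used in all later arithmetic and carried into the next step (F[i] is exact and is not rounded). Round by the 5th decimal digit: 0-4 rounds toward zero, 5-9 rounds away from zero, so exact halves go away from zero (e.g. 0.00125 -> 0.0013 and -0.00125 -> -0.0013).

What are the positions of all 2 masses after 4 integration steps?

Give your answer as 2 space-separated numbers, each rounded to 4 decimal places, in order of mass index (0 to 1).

Answer: 2.1463 6.8053

Derivation:
Step 0: x=[2.0000 7.0000] v=[0.0000 0.0000]
Step 1: x=[2.0150 6.9800] v=[0.1500 -0.2000]
Step 2: x=[2.0448 6.9404] v=[0.2975 -0.3965]
Step 3: x=[2.0888 6.8818] v=[0.4400 -0.5861]
Step 4: x=[2.1463 6.8053] v=[0.5752 -0.7654]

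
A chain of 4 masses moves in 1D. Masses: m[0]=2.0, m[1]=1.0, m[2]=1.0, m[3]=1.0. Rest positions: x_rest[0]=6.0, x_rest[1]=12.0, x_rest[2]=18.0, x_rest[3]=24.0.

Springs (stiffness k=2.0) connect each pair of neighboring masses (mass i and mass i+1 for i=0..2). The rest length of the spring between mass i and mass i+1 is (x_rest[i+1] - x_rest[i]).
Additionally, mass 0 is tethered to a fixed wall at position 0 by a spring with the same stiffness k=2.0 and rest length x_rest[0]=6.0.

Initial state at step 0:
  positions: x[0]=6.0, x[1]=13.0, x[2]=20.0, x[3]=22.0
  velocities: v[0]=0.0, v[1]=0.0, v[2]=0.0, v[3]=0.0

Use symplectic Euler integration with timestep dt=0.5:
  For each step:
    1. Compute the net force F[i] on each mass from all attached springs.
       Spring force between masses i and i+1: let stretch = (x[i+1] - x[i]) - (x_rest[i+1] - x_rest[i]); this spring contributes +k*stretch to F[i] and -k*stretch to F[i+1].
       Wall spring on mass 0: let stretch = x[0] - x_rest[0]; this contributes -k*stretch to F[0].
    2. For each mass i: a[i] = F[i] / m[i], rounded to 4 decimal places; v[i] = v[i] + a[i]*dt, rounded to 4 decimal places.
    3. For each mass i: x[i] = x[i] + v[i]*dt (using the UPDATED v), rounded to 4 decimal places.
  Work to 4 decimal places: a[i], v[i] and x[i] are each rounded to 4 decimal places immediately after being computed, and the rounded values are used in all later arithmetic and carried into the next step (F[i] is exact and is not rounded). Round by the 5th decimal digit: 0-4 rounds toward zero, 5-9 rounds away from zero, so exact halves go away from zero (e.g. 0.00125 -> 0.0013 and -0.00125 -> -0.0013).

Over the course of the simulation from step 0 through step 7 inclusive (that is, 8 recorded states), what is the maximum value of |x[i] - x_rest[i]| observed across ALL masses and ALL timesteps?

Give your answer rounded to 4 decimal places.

Answer: 2.3770

Derivation:
Step 0: x=[6.0000 13.0000 20.0000 22.0000] v=[0.0000 0.0000 0.0000 0.0000]
Step 1: x=[6.2500 13.0000 17.5000 24.0000] v=[0.5000 0.0000 -5.0000 4.0000]
Step 2: x=[6.6250 11.8750 16.0000 25.7500] v=[0.7500 -2.2500 -3.0000 3.5000]
Step 3: x=[6.6563 10.1875 17.3125 25.6250] v=[0.0625 -3.3750 2.6250 -0.2500]
Step 4: x=[5.9063 10.2969 19.2188 24.3438] v=[-1.5001 0.2188 3.8125 -2.5625]
Step 5: x=[4.7773 12.6720 19.2266 23.5001] v=[-2.2580 4.7501 0.0156 -1.6875]
Step 6: x=[4.4277 14.3770 18.0939 23.5196] v=[-0.6993 3.4100 -2.2655 0.0390]
Step 7: x=[5.4585 12.9658 17.8156 23.8263] v=[2.0615 -2.8224 -0.5567 0.6133]
Max displacement = 2.3770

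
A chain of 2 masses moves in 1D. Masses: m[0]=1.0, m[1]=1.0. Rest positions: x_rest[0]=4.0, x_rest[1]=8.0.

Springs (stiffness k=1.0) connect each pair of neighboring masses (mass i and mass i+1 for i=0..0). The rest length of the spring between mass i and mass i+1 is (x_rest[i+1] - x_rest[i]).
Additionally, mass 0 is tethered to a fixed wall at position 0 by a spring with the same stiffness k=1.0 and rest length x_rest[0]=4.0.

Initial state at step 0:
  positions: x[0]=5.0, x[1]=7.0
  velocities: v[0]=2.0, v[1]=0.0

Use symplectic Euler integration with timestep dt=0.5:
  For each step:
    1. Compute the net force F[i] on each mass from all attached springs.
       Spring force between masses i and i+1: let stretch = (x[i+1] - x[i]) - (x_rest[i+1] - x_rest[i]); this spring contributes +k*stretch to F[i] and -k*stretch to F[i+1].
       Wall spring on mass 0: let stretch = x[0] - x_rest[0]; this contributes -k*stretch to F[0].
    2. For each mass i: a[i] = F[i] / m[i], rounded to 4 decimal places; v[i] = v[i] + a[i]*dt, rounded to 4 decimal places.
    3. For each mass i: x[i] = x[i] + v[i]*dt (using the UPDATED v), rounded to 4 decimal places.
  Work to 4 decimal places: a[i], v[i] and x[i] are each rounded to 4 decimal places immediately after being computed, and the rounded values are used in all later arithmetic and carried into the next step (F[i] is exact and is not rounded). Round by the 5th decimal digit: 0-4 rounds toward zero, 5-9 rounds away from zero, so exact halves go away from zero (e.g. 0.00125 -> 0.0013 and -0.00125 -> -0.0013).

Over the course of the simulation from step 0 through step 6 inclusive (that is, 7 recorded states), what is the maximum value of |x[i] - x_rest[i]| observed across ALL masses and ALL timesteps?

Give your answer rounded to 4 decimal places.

Answer: 2.1222

Derivation:
Step 0: x=[5.0000 7.0000] v=[2.0000 0.0000]
Step 1: x=[5.2500 7.5000] v=[0.5000 1.0000]
Step 2: x=[4.7500 8.4375] v=[-1.0000 1.8750]
Step 3: x=[3.9844 9.4532] v=[-1.5313 2.0313]
Step 4: x=[3.5899 10.1017] v=[-0.7891 1.2969]
Step 5: x=[3.9259 10.1222] v=[0.6719 0.0410]
Step 6: x=[4.8295 9.5936] v=[1.8071 -1.0572]
Max displacement = 2.1222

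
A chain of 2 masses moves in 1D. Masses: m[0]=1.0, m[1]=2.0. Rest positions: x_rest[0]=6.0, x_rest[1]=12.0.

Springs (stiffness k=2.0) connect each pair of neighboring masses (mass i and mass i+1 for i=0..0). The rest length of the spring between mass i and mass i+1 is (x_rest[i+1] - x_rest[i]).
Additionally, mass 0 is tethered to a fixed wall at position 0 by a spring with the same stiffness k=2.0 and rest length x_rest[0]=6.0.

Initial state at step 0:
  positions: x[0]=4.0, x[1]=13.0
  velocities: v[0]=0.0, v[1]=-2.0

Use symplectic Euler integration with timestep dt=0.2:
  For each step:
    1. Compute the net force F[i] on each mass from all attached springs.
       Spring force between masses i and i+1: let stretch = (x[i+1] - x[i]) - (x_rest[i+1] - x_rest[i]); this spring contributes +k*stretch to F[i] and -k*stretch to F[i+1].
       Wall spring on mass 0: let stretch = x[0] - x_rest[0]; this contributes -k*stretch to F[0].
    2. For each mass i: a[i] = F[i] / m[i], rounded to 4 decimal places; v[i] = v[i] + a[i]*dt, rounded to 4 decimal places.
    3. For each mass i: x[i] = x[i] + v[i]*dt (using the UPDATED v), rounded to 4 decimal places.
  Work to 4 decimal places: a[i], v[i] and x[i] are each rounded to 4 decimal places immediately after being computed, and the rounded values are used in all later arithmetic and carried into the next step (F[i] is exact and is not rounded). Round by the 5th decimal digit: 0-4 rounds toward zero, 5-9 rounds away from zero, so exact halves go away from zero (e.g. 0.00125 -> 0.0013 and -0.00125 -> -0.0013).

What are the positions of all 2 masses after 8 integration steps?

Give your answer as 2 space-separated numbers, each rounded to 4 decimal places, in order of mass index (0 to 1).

Step 0: x=[4.0000 13.0000] v=[0.0000 -2.0000]
Step 1: x=[4.4000 12.4800] v=[2.0000 -2.6000]
Step 2: x=[5.0944 11.8768] v=[3.4720 -3.0160]
Step 3: x=[5.9238 11.2423] v=[4.1472 -3.1725]
Step 4: x=[6.7048 10.6351] v=[3.9051 -3.0362]
Step 5: x=[7.2639 10.1106] v=[2.7953 -2.6223]
Step 6: x=[7.4696 9.7123] v=[1.0284 -1.9916]
Step 7: x=[7.2571 9.4643] v=[-1.0624 -1.2401]
Step 8: x=[6.6406 9.3680] v=[-3.0824 -0.4815]

Answer: 6.6406 9.3680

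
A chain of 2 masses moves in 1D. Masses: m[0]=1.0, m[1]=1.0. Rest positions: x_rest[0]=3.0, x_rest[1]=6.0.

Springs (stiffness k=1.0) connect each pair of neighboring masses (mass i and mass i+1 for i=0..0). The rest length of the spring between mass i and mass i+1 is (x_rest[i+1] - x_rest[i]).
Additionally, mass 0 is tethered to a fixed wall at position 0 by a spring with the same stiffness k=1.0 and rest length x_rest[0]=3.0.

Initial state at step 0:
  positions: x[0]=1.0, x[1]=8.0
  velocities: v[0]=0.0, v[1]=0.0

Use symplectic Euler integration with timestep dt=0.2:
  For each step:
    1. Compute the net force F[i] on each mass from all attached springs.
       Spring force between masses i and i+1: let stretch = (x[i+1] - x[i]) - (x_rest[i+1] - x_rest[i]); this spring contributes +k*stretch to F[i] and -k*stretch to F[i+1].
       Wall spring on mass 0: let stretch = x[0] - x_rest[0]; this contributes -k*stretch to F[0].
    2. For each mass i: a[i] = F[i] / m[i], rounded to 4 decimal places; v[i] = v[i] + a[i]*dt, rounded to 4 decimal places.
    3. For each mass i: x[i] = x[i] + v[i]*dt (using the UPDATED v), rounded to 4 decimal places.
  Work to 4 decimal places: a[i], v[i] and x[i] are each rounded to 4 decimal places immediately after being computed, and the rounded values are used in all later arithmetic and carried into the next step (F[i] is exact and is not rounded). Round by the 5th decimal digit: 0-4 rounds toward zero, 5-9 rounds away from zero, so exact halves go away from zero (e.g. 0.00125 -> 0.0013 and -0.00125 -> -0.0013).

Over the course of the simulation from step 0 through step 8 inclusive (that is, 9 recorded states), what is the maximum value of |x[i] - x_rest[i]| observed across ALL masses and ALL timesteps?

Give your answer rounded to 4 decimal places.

Step 0: x=[1.0000 8.0000] v=[0.0000 0.0000]
Step 1: x=[1.2400 7.8400] v=[1.2000 -0.8000]
Step 2: x=[1.6944 7.5360] v=[2.2720 -1.5200]
Step 3: x=[2.3147 7.1183] v=[3.1014 -2.0883]
Step 4: x=[3.0345 6.6285] v=[3.5992 -2.4490]
Step 5: x=[3.7767 6.1149] v=[3.7111 -2.5678]
Step 6: x=[4.4614 5.6278] v=[3.4234 -2.4354]
Step 7: x=[5.0143 5.2141] v=[2.7644 -2.0687]
Step 8: x=[5.3746 4.9124] v=[1.8015 -1.5087]
Max displacement = 2.3746

Answer: 2.3746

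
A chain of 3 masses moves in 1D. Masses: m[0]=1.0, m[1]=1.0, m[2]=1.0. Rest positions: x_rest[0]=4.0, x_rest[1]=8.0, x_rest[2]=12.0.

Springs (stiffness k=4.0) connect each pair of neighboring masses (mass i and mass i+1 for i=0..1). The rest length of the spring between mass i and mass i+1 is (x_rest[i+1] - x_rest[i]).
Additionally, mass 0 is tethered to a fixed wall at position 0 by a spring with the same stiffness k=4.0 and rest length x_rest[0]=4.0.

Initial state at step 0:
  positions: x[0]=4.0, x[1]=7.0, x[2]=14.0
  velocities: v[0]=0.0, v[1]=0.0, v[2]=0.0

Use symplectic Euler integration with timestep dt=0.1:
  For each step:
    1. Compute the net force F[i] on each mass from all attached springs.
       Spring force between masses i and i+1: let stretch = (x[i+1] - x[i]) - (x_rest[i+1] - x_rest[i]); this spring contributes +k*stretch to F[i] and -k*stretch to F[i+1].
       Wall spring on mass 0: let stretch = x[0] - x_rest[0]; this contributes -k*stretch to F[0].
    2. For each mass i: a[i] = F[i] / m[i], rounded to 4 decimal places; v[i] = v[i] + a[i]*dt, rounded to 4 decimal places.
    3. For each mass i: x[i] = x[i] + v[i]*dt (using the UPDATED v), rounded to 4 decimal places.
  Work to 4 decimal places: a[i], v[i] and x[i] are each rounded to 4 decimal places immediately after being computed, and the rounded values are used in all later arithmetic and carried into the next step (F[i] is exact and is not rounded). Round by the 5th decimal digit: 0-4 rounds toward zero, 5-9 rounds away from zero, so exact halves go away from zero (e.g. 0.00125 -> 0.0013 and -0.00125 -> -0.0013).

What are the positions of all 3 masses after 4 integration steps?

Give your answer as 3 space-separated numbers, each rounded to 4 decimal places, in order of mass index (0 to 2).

Answer: 3.7335 8.3283 12.9596

Derivation:
Step 0: x=[4.0000 7.0000 14.0000] v=[0.0000 0.0000 0.0000]
Step 1: x=[3.9600 7.1600 13.8800] v=[-0.4000 1.6000 -1.2000]
Step 2: x=[3.8896 7.4608 13.6512] v=[-0.7040 3.0080 -2.2880]
Step 3: x=[3.8065 7.8664 13.3348] v=[-0.8314 4.0557 -3.1642]
Step 4: x=[3.7335 8.3283 12.9596] v=[-0.7300 4.6191 -3.7516]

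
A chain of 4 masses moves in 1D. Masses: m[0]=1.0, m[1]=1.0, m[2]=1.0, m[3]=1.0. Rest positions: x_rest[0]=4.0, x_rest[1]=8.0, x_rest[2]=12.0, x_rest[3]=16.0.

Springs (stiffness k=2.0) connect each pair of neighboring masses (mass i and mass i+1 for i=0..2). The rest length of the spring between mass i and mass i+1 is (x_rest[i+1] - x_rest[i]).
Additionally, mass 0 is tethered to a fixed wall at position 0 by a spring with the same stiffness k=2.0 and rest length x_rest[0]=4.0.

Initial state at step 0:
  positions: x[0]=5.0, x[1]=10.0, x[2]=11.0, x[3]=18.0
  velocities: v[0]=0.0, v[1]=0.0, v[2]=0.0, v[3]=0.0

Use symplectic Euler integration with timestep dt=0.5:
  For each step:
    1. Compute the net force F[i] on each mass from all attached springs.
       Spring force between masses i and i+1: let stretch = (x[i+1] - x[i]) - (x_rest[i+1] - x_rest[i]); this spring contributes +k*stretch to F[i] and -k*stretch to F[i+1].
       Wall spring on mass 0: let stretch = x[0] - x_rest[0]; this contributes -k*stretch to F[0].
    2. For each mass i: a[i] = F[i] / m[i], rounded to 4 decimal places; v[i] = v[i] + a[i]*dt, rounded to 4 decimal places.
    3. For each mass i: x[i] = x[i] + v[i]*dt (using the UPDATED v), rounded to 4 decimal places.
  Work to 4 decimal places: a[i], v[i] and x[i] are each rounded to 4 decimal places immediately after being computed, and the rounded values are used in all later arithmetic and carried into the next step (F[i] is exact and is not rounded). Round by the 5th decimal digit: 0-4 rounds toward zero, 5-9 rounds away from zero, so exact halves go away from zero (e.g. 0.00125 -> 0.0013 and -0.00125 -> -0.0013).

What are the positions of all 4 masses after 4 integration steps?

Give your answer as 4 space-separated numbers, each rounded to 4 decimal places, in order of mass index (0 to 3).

Answer: 3.3125 9.4375 10.5625 17.8125

Derivation:
Step 0: x=[5.0000 10.0000 11.0000 18.0000] v=[0.0000 0.0000 0.0000 0.0000]
Step 1: x=[5.0000 8.0000 14.0000 16.5000] v=[0.0000 -4.0000 6.0000 -3.0000]
Step 2: x=[4.0000 7.5000 15.2500 15.7500] v=[-2.0000 -1.0000 2.5000 -1.5000]
Step 3: x=[2.7500 9.1250 12.8750 16.7500] v=[-2.5000 3.2500 -4.7500 2.0000]
Step 4: x=[3.3125 9.4375 10.5625 17.8125] v=[1.1250 0.6250 -4.6250 2.1250]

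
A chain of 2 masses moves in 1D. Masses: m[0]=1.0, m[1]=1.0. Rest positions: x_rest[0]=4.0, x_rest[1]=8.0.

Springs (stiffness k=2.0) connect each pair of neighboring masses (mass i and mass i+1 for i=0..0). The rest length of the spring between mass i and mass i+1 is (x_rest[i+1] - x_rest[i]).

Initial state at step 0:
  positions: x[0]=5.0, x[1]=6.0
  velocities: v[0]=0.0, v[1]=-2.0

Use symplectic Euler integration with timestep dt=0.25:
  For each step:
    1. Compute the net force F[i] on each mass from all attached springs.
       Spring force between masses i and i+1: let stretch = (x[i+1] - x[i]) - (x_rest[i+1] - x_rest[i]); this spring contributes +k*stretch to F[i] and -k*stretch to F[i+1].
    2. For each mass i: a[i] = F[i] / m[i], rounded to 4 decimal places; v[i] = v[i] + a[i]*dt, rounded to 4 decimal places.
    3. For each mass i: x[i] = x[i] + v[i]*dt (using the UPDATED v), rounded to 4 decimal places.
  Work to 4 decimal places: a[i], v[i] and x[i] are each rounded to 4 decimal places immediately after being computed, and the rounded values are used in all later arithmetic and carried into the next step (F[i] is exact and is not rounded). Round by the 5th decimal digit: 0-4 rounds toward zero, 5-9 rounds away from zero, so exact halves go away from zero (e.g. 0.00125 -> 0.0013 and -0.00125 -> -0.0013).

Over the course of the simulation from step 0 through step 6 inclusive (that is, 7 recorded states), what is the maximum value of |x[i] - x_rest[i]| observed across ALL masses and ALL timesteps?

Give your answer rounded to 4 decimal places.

Step 0: x=[5.0000 6.0000] v=[0.0000 -2.0000]
Step 1: x=[4.6250 5.8750] v=[-1.5000 -0.5000]
Step 2: x=[3.9063 6.0938] v=[-2.8750 0.8750]
Step 3: x=[2.9610 6.5391] v=[-3.7813 1.7813]
Step 4: x=[1.9629 7.0372] v=[-3.9923 1.9923]
Step 5: x=[1.0991 7.4010] v=[-3.4552 1.4552]
Step 6: x=[0.5230 7.4771] v=[-2.3043 0.3043]
Max displacement = 3.4770

Answer: 3.4770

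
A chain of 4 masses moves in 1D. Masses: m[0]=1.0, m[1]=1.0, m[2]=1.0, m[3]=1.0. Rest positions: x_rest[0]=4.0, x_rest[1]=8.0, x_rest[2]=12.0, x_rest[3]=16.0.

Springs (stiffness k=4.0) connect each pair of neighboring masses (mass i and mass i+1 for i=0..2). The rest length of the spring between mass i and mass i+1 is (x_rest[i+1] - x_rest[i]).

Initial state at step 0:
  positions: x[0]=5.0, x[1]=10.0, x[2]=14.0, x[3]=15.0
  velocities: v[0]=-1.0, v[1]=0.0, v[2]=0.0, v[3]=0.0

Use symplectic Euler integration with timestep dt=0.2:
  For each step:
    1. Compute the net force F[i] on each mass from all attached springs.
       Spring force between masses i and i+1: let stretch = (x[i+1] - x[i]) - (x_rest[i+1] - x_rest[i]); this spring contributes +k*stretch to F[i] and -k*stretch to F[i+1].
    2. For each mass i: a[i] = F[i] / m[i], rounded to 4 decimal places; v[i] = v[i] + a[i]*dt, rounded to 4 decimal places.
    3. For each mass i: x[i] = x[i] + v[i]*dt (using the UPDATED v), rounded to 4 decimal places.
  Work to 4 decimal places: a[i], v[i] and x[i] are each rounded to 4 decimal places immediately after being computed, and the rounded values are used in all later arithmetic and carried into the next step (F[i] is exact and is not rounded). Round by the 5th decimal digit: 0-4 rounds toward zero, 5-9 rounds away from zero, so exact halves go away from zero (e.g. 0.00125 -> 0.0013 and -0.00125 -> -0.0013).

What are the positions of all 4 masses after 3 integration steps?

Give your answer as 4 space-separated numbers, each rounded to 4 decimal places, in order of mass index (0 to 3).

Step 0: x=[5.0000 10.0000 14.0000 15.0000] v=[-1.0000 0.0000 0.0000 0.0000]
Step 1: x=[4.9600 9.8400 13.5200 15.4800] v=[-0.2000 -0.8000 -2.4000 2.4000]
Step 2: x=[5.0608 9.4880 12.7648 16.2864] v=[0.5040 -1.7600 -3.7760 4.0320]
Step 3: x=[5.2300 8.9519 12.0488 17.1693] v=[0.8458 -2.6803 -3.5802 4.4147]

Answer: 5.2300 8.9519 12.0488 17.1693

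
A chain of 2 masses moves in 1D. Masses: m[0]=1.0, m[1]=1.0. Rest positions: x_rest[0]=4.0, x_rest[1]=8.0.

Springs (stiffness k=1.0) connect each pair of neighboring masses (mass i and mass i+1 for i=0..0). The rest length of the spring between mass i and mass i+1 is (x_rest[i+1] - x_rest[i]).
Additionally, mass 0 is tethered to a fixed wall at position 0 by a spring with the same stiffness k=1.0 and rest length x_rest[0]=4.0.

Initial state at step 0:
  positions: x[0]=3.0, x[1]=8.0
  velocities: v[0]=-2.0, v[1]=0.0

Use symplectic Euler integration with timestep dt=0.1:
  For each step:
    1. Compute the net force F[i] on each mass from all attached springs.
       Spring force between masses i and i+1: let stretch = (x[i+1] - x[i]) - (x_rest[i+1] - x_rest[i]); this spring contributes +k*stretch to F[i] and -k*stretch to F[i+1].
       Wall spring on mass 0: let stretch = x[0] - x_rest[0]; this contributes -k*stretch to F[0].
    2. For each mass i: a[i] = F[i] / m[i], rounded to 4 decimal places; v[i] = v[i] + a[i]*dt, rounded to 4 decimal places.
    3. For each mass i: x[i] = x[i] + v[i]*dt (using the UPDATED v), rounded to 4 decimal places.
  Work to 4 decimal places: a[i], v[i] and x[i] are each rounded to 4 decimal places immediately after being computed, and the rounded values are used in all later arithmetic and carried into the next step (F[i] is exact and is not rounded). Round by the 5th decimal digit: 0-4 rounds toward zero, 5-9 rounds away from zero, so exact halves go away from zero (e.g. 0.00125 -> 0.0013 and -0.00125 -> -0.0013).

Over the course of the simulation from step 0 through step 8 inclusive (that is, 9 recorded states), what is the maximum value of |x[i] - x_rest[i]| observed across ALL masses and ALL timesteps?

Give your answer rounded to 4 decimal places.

Step 0: x=[3.0000 8.0000] v=[-2.0000 0.0000]
Step 1: x=[2.8200 7.9900] v=[-1.8000 -0.1000]
Step 2: x=[2.6635 7.9683] v=[-1.5650 -0.2170]
Step 3: x=[2.5334 7.9336] v=[-1.3009 -0.3475]
Step 4: x=[2.4320 7.8849] v=[-1.0142 -0.4875]
Step 5: x=[2.3608 7.8216] v=[-0.7121 -0.6328]
Step 6: x=[2.3206 7.7437] v=[-0.4021 -0.7789]
Step 7: x=[2.3114 7.6516] v=[-0.0919 -0.9212]
Step 8: x=[2.3325 7.5461] v=[0.2110 -1.0552]
Max displacement = 1.6886

Answer: 1.6886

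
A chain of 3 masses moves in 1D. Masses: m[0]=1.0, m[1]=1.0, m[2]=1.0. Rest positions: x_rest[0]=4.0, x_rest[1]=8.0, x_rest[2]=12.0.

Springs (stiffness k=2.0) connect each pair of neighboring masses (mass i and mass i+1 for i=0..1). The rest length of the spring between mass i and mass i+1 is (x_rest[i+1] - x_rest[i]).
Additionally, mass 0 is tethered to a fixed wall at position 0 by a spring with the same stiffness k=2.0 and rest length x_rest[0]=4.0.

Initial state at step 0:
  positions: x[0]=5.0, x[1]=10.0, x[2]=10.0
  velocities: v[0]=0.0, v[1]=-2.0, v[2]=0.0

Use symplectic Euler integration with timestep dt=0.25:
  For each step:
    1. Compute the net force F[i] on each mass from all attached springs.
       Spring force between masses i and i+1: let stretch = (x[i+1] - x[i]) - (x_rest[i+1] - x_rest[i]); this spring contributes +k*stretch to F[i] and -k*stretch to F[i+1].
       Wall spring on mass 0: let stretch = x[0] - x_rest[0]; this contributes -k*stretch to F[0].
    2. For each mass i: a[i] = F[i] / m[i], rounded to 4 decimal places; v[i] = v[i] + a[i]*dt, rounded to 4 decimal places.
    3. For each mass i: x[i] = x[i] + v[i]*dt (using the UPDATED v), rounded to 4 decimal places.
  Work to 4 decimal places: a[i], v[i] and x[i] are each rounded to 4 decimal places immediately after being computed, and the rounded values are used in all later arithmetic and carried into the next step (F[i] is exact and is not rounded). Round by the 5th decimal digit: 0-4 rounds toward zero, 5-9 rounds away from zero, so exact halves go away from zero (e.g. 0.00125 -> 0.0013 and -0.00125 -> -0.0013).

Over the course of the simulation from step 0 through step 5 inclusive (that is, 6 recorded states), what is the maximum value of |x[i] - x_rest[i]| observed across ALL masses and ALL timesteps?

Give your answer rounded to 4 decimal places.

Answer: 2.5838

Derivation:
Step 0: x=[5.0000 10.0000 10.0000] v=[0.0000 -2.0000 0.0000]
Step 1: x=[5.0000 8.8750 10.5000] v=[0.0000 -4.5000 2.0000]
Step 2: x=[4.8594 7.4688 11.2969] v=[-0.5625 -5.6250 3.1875]
Step 3: x=[4.4375 6.2149 12.1153] v=[-1.6875 -5.0157 3.2735]
Step 4: x=[3.6831 5.4764 12.6961] v=[-3.0176 -2.9542 2.3233]
Step 5: x=[2.6925 5.4162 12.8745] v=[-3.9625 -0.2410 0.7135]
Max displacement = 2.5838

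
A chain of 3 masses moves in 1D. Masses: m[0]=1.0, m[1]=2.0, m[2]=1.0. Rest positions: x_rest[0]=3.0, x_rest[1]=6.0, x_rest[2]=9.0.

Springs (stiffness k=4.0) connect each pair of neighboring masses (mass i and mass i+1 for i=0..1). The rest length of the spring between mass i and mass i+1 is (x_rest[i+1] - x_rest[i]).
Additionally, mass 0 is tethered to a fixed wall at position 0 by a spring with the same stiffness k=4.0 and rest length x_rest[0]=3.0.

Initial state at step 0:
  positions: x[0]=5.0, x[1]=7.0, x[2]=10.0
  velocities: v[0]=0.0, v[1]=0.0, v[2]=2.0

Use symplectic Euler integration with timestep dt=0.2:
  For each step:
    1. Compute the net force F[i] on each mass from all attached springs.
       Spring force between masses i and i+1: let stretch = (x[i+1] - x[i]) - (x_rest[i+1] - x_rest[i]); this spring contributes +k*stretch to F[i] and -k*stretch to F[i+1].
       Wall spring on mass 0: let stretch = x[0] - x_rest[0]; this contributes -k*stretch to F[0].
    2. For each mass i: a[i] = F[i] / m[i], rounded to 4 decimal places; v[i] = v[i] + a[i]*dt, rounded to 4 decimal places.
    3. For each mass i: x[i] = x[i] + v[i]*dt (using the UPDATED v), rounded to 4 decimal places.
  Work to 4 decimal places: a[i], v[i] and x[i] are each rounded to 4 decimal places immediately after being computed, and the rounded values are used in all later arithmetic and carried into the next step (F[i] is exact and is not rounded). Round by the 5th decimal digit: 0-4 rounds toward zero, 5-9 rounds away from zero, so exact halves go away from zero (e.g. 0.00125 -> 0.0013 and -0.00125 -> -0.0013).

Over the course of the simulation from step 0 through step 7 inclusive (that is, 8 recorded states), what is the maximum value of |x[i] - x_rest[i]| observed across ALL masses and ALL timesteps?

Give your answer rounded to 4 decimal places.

Answer: 2.2171

Derivation:
Step 0: x=[5.0000 7.0000 10.0000] v=[0.0000 0.0000 2.0000]
Step 1: x=[4.5200 7.0800 10.4000] v=[-2.4000 0.4000 2.0000]
Step 2: x=[3.7264 7.2208 10.7488] v=[-3.9680 0.7040 1.7440]
Step 3: x=[2.8957 7.3643 11.0131] v=[-4.1536 0.7174 1.3216]
Step 4: x=[2.3166 7.4422 11.1736] v=[-2.8953 0.3895 0.8026]
Step 5: x=[2.1870 7.4086 11.2171] v=[-0.6481 -0.1682 0.2175]
Step 6: x=[2.5429 7.2619 11.1312] v=[1.7796 -0.7334 -0.4293]
Step 7: x=[3.2470 7.0472 10.9063] v=[3.5205 -1.0733 -1.1247]
Max displacement = 2.2171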